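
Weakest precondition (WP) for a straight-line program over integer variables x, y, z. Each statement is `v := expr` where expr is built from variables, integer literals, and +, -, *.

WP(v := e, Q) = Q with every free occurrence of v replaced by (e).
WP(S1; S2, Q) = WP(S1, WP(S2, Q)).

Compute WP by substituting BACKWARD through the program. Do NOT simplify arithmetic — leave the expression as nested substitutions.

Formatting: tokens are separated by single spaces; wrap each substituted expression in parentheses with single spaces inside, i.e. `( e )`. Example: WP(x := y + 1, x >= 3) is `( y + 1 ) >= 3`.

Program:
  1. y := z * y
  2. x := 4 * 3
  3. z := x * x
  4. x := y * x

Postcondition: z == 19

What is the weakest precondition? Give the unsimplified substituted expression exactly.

Answer: ( ( 4 * 3 ) * ( 4 * 3 ) ) == 19

Derivation:
post: z == 19
stmt 4: x := y * x  -- replace 0 occurrence(s) of x with (y * x)
  => z == 19
stmt 3: z := x * x  -- replace 1 occurrence(s) of z with (x * x)
  => ( x * x ) == 19
stmt 2: x := 4 * 3  -- replace 2 occurrence(s) of x with (4 * 3)
  => ( ( 4 * 3 ) * ( 4 * 3 ) ) == 19
stmt 1: y := z * y  -- replace 0 occurrence(s) of y with (z * y)
  => ( ( 4 * 3 ) * ( 4 * 3 ) ) == 19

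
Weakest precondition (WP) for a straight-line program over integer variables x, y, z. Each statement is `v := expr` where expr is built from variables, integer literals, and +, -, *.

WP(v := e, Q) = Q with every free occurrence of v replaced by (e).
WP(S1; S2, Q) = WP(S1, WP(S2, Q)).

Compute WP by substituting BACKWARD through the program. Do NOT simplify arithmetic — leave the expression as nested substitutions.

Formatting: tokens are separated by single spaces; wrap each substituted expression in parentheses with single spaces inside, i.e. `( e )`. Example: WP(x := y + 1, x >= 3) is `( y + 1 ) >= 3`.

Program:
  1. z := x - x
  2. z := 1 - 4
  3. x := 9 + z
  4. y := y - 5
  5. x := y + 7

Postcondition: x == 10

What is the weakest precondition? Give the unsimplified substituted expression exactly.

Answer: ( ( y - 5 ) + 7 ) == 10

Derivation:
post: x == 10
stmt 5: x := y + 7  -- replace 1 occurrence(s) of x with (y + 7)
  => ( y + 7 ) == 10
stmt 4: y := y - 5  -- replace 1 occurrence(s) of y with (y - 5)
  => ( ( y - 5 ) + 7 ) == 10
stmt 3: x := 9 + z  -- replace 0 occurrence(s) of x with (9 + z)
  => ( ( y - 5 ) + 7 ) == 10
stmt 2: z := 1 - 4  -- replace 0 occurrence(s) of z with (1 - 4)
  => ( ( y - 5 ) + 7 ) == 10
stmt 1: z := x - x  -- replace 0 occurrence(s) of z with (x - x)
  => ( ( y - 5 ) + 7 ) == 10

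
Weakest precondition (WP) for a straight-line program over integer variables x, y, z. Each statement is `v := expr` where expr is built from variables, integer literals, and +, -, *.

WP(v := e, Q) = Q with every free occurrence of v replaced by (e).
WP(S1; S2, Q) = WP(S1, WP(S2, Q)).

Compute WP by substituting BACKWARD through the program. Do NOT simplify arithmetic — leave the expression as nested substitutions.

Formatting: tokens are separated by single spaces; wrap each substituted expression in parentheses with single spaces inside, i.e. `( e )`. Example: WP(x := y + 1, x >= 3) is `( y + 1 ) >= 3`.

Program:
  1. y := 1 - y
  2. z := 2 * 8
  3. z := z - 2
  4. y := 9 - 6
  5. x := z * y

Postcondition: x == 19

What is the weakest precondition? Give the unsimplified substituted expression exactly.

post: x == 19
stmt 5: x := z * y  -- replace 1 occurrence(s) of x with (z * y)
  => ( z * y ) == 19
stmt 4: y := 9 - 6  -- replace 1 occurrence(s) of y with (9 - 6)
  => ( z * ( 9 - 6 ) ) == 19
stmt 3: z := z - 2  -- replace 1 occurrence(s) of z with (z - 2)
  => ( ( z - 2 ) * ( 9 - 6 ) ) == 19
stmt 2: z := 2 * 8  -- replace 1 occurrence(s) of z with (2 * 8)
  => ( ( ( 2 * 8 ) - 2 ) * ( 9 - 6 ) ) == 19
stmt 1: y := 1 - y  -- replace 0 occurrence(s) of y with (1 - y)
  => ( ( ( 2 * 8 ) - 2 ) * ( 9 - 6 ) ) == 19

Answer: ( ( ( 2 * 8 ) - 2 ) * ( 9 - 6 ) ) == 19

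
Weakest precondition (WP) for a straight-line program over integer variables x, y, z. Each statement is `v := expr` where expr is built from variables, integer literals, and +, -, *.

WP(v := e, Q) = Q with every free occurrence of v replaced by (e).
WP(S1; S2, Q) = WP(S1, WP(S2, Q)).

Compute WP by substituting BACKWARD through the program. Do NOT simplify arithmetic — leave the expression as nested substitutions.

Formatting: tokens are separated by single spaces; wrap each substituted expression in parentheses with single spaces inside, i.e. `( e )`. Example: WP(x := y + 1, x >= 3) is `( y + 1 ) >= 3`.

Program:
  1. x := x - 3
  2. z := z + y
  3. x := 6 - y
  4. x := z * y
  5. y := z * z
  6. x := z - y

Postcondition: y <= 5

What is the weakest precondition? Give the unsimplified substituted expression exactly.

post: y <= 5
stmt 6: x := z - y  -- replace 0 occurrence(s) of x with (z - y)
  => y <= 5
stmt 5: y := z * z  -- replace 1 occurrence(s) of y with (z * z)
  => ( z * z ) <= 5
stmt 4: x := z * y  -- replace 0 occurrence(s) of x with (z * y)
  => ( z * z ) <= 5
stmt 3: x := 6 - y  -- replace 0 occurrence(s) of x with (6 - y)
  => ( z * z ) <= 5
stmt 2: z := z + y  -- replace 2 occurrence(s) of z with (z + y)
  => ( ( z + y ) * ( z + y ) ) <= 5
stmt 1: x := x - 3  -- replace 0 occurrence(s) of x with (x - 3)
  => ( ( z + y ) * ( z + y ) ) <= 5

Answer: ( ( z + y ) * ( z + y ) ) <= 5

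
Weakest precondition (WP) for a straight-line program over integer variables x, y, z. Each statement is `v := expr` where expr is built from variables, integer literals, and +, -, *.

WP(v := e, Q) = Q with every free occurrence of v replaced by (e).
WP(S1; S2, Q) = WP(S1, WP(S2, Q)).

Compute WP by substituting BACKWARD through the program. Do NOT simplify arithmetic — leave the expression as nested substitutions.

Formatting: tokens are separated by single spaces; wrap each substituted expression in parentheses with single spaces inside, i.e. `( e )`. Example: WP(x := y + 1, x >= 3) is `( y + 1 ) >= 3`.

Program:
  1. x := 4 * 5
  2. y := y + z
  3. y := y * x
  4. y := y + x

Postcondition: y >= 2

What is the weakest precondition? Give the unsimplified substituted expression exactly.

Answer: ( ( ( y + z ) * ( 4 * 5 ) ) + ( 4 * 5 ) ) >= 2

Derivation:
post: y >= 2
stmt 4: y := y + x  -- replace 1 occurrence(s) of y with (y + x)
  => ( y + x ) >= 2
stmt 3: y := y * x  -- replace 1 occurrence(s) of y with (y * x)
  => ( ( y * x ) + x ) >= 2
stmt 2: y := y + z  -- replace 1 occurrence(s) of y with (y + z)
  => ( ( ( y + z ) * x ) + x ) >= 2
stmt 1: x := 4 * 5  -- replace 2 occurrence(s) of x with (4 * 5)
  => ( ( ( y + z ) * ( 4 * 5 ) ) + ( 4 * 5 ) ) >= 2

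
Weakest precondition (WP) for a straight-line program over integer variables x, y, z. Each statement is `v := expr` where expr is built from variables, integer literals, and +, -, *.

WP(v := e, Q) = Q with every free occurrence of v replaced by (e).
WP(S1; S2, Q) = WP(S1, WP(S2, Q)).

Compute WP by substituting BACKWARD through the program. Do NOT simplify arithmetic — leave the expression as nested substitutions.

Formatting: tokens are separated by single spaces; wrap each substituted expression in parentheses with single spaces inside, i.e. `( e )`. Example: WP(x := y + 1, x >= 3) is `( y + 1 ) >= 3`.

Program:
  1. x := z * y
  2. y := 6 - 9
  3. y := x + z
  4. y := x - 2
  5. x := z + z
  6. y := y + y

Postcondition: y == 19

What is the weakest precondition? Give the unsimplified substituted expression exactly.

Answer: ( ( ( z * y ) - 2 ) + ( ( z * y ) - 2 ) ) == 19

Derivation:
post: y == 19
stmt 6: y := y + y  -- replace 1 occurrence(s) of y with (y + y)
  => ( y + y ) == 19
stmt 5: x := z + z  -- replace 0 occurrence(s) of x with (z + z)
  => ( y + y ) == 19
stmt 4: y := x - 2  -- replace 2 occurrence(s) of y with (x - 2)
  => ( ( x - 2 ) + ( x - 2 ) ) == 19
stmt 3: y := x + z  -- replace 0 occurrence(s) of y with (x + z)
  => ( ( x - 2 ) + ( x - 2 ) ) == 19
stmt 2: y := 6 - 9  -- replace 0 occurrence(s) of y with (6 - 9)
  => ( ( x - 2 ) + ( x - 2 ) ) == 19
stmt 1: x := z * y  -- replace 2 occurrence(s) of x with (z * y)
  => ( ( ( z * y ) - 2 ) + ( ( z * y ) - 2 ) ) == 19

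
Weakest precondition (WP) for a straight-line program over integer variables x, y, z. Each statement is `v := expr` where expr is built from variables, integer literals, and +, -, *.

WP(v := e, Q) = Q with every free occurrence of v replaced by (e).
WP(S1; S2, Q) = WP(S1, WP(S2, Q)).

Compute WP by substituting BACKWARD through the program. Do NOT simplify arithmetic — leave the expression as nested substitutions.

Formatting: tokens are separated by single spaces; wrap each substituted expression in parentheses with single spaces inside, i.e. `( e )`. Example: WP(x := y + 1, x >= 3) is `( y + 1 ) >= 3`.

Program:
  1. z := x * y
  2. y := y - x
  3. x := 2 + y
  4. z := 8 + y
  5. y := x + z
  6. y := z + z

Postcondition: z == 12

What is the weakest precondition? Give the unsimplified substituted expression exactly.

Answer: ( 8 + ( y - x ) ) == 12

Derivation:
post: z == 12
stmt 6: y := z + z  -- replace 0 occurrence(s) of y with (z + z)
  => z == 12
stmt 5: y := x + z  -- replace 0 occurrence(s) of y with (x + z)
  => z == 12
stmt 4: z := 8 + y  -- replace 1 occurrence(s) of z with (8 + y)
  => ( 8 + y ) == 12
stmt 3: x := 2 + y  -- replace 0 occurrence(s) of x with (2 + y)
  => ( 8 + y ) == 12
stmt 2: y := y - x  -- replace 1 occurrence(s) of y with (y - x)
  => ( 8 + ( y - x ) ) == 12
stmt 1: z := x * y  -- replace 0 occurrence(s) of z with (x * y)
  => ( 8 + ( y - x ) ) == 12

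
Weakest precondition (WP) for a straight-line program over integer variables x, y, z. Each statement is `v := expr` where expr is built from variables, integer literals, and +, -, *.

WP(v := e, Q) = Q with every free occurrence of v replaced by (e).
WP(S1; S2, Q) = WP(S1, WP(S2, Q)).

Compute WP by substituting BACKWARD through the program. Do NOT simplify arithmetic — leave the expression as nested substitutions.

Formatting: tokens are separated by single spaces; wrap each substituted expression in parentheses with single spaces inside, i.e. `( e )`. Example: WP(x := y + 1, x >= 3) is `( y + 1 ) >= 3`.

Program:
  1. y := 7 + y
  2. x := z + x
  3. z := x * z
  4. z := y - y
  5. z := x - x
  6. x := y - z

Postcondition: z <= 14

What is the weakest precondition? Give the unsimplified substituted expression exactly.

post: z <= 14
stmt 6: x := y - z  -- replace 0 occurrence(s) of x with (y - z)
  => z <= 14
stmt 5: z := x - x  -- replace 1 occurrence(s) of z with (x - x)
  => ( x - x ) <= 14
stmt 4: z := y - y  -- replace 0 occurrence(s) of z with (y - y)
  => ( x - x ) <= 14
stmt 3: z := x * z  -- replace 0 occurrence(s) of z with (x * z)
  => ( x - x ) <= 14
stmt 2: x := z + x  -- replace 2 occurrence(s) of x with (z + x)
  => ( ( z + x ) - ( z + x ) ) <= 14
stmt 1: y := 7 + y  -- replace 0 occurrence(s) of y with (7 + y)
  => ( ( z + x ) - ( z + x ) ) <= 14

Answer: ( ( z + x ) - ( z + x ) ) <= 14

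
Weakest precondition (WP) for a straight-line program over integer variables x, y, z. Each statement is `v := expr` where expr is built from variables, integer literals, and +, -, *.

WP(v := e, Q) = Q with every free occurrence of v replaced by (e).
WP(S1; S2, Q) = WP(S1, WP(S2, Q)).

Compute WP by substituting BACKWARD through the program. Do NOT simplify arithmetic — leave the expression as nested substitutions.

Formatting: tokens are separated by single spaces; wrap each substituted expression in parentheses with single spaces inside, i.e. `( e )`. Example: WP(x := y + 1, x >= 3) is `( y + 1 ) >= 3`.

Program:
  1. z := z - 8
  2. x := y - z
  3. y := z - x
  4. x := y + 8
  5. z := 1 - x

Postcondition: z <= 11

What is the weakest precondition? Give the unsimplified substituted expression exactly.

post: z <= 11
stmt 5: z := 1 - x  -- replace 1 occurrence(s) of z with (1 - x)
  => ( 1 - x ) <= 11
stmt 4: x := y + 8  -- replace 1 occurrence(s) of x with (y + 8)
  => ( 1 - ( y + 8 ) ) <= 11
stmt 3: y := z - x  -- replace 1 occurrence(s) of y with (z - x)
  => ( 1 - ( ( z - x ) + 8 ) ) <= 11
stmt 2: x := y - z  -- replace 1 occurrence(s) of x with (y - z)
  => ( 1 - ( ( z - ( y - z ) ) + 8 ) ) <= 11
stmt 1: z := z - 8  -- replace 2 occurrence(s) of z with (z - 8)
  => ( 1 - ( ( ( z - 8 ) - ( y - ( z - 8 ) ) ) + 8 ) ) <= 11

Answer: ( 1 - ( ( ( z - 8 ) - ( y - ( z - 8 ) ) ) + 8 ) ) <= 11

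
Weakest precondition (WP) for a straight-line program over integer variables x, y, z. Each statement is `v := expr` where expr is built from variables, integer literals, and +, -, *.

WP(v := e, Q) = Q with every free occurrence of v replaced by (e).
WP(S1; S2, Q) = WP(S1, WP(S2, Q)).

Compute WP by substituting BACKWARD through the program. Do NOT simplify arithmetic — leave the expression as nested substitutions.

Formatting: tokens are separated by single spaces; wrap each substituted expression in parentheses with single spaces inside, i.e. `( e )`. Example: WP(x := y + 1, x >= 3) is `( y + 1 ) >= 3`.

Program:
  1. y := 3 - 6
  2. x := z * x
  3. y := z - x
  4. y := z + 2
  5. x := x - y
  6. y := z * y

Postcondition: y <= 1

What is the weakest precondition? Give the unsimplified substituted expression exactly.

Answer: ( z * ( z + 2 ) ) <= 1

Derivation:
post: y <= 1
stmt 6: y := z * y  -- replace 1 occurrence(s) of y with (z * y)
  => ( z * y ) <= 1
stmt 5: x := x - y  -- replace 0 occurrence(s) of x with (x - y)
  => ( z * y ) <= 1
stmt 4: y := z + 2  -- replace 1 occurrence(s) of y with (z + 2)
  => ( z * ( z + 2 ) ) <= 1
stmt 3: y := z - x  -- replace 0 occurrence(s) of y with (z - x)
  => ( z * ( z + 2 ) ) <= 1
stmt 2: x := z * x  -- replace 0 occurrence(s) of x with (z * x)
  => ( z * ( z + 2 ) ) <= 1
stmt 1: y := 3 - 6  -- replace 0 occurrence(s) of y with (3 - 6)
  => ( z * ( z + 2 ) ) <= 1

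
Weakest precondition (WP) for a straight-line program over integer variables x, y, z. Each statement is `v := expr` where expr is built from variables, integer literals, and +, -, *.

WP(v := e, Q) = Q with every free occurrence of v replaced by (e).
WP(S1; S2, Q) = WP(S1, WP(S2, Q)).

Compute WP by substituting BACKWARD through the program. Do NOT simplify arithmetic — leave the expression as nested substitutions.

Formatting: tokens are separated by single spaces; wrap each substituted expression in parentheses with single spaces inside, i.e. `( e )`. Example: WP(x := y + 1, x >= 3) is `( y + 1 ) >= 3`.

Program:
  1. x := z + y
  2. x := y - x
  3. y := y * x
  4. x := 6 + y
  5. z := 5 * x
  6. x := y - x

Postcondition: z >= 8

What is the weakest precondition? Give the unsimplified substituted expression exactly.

post: z >= 8
stmt 6: x := y - x  -- replace 0 occurrence(s) of x with (y - x)
  => z >= 8
stmt 5: z := 5 * x  -- replace 1 occurrence(s) of z with (5 * x)
  => ( 5 * x ) >= 8
stmt 4: x := 6 + y  -- replace 1 occurrence(s) of x with (6 + y)
  => ( 5 * ( 6 + y ) ) >= 8
stmt 3: y := y * x  -- replace 1 occurrence(s) of y with (y * x)
  => ( 5 * ( 6 + ( y * x ) ) ) >= 8
stmt 2: x := y - x  -- replace 1 occurrence(s) of x with (y - x)
  => ( 5 * ( 6 + ( y * ( y - x ) ) ) ) >= 8
stmt 1: x := z + y  -- replace 1 occurrence(s) of x with (z + y)
  => ( 5 * ( 6 + ( y * ( y - ( z + y ) ) ) ) ) >= 8

Answer: ( 5 * ( 6 + ( y * ( y - ( z + y ) ) ) ) ) >= 8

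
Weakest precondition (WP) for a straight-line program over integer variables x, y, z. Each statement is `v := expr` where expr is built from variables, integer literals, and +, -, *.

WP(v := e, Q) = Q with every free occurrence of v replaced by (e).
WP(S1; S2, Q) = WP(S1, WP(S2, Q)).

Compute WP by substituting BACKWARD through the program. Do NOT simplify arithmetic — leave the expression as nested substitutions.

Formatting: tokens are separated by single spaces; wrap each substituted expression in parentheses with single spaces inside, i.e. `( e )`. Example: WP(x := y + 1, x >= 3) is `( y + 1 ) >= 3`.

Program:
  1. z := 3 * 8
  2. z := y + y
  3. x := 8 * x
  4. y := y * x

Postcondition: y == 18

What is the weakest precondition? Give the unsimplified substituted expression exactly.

Answer: ( y * ( 8 * x ) ) == 18

Derivation:
post: y == 18
stmt 4: y := y * x  -- replace 1 occurrence(s) of y with (y * x)
  => ( y * x ) == 18
stmt 3: x := 8 * x  -- replace 1 occurrence(s) of x with (8 * x)
  => ( y * ( 8 * x ) ) == 18
stmt 2: z := y + y  -- replace 0 occurrence(s) of z with (y + y)
  => ( y * ( 8 * x ) ) == 18
stmt 1: z := 3 * 8  -- replace 0 occurrence(s) of z with (3 * 8)
  => ( y * ( 8 * x ) ) == 18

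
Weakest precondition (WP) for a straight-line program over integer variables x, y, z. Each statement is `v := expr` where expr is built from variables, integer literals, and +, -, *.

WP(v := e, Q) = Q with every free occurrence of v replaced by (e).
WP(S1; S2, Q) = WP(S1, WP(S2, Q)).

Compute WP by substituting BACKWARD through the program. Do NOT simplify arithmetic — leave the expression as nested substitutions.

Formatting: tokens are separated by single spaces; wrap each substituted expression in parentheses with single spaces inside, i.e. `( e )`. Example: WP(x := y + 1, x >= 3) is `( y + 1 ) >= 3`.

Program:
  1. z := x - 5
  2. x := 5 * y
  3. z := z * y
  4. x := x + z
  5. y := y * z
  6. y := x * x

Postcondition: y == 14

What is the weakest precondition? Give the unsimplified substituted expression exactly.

Answer: ( ( ( 5 * y ) + ( ( x - 5 ) * y ) ) * ( ( 5 * y ) + ( ( x - 5 ) * y ) ) ) == 14

Derivation:
post: y == 14
stmt 6: y := x * x  -- replace 1 occurrence(s) of y with (x * x)
  => ( x * x ) == 14
stmt 5: y := y * z  -- replace 0 occurrence(s) of y with (y * z)
  => ( x * x ) == 14
stmt 4: x := x + z  -- replace 2 occurrence(s) of x with (x + z)
  => ( ( x + z ) * ( x + z ) ) == 14
stmt 3: z := z * y  -- replace 2 occurrence(s) of z with (z * y)
  => ( ( x + ( z * y ) ) * ( x + ( z * y ) ) ) == 14
stmt 2: x := 5 * y  -- replace 2 occurrence(s) of x with (5 * y)
  => ( ( ( 5 * y ) + ( z * y ) ) * ( ( 5 * y ) + ( z * y ) ) ) == 14
stmt 1: z := x - 5  -- replace 2 occurrence(s) of z with (x - 5)
  => ( ( ( 5 * y ) + ( ( x - 5 ) * y ) ) * ( ( 5 * y ) + ( ( x - 5 ) * y ) ) ) == 14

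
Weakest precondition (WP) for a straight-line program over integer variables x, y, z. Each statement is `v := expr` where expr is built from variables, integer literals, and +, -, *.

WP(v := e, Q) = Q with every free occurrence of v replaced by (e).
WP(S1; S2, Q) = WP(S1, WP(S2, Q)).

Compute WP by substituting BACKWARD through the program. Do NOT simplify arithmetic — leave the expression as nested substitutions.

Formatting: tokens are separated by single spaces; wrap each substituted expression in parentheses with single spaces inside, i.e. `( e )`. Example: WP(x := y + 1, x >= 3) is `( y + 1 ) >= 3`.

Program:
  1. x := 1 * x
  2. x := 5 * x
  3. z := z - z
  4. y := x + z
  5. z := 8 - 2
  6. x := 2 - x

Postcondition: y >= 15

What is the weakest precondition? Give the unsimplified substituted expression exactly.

Answer: ( ( 5 * ( 1 * x ) ) + ( z - z ) ) >= 15

Derivation:
post: y >= 15
stmt 6: x := 2 - x  -- replace 0 occurrence(s) of x with (2 - x)
  => y >= 15
stmt 5: z := 8 - 2  -- replace 0 occurrence(s) of z with (8 - 2)
  => y >= 15
stmt 4: y := x + z  -- replace 1 occurrence(s) of y with (x + z)
  => ( x + z ) >= 15
stmt 3: z := z - z  -- replace 1 occurrence(s) of z with (z - z)
  => ( x + ( z - z ) ) >= 15
stmt 2: x := 5 * x  -- replace 1 occurrence(s) of x with (5 * x)
  => ( ( 5 * x ) + ( z - z ) ) >= 15
stmt 1: x := 1 * x  -- replace 1 occurrence(s) of x with (1 * x)
  => ( ( 5 * ( 1 * x ) ) + ( z - z ) ) >= 15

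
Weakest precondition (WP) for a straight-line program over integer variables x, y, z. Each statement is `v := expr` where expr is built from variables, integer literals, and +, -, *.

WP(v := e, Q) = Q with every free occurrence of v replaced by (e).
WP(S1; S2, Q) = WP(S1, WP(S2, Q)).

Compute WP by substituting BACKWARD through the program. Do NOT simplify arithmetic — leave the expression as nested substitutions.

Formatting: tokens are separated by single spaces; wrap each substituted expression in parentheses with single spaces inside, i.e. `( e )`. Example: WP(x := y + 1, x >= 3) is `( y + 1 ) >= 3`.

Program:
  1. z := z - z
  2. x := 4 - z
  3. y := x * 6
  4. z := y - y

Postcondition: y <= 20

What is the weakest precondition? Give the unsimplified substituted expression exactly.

Answer: ( ( 4 - ( z - z ) ) * 6 ) <= 20

Derivation:
post: y <= 20
stmt 4: z := y - y  -- replace 0 occurrence(s) of z with (y - y)
  => y <= 20
stmt 3: y := x * 6  -- replace 1 occurrence(s) of y with (x * 6)
  => ( x * 6 ) <= 20
stmt 2: x := 4 - z  -- replace 1 occurrence(s) of x with (4 - z)
  => ( ( 4 - z ) * 6 ) <= 20
stmt 1: z := z - z  -- replace 1 occurrence(s) of z with (z - z)
  => ( ( 4 - ( z - z ) ) * 6 ) <= 20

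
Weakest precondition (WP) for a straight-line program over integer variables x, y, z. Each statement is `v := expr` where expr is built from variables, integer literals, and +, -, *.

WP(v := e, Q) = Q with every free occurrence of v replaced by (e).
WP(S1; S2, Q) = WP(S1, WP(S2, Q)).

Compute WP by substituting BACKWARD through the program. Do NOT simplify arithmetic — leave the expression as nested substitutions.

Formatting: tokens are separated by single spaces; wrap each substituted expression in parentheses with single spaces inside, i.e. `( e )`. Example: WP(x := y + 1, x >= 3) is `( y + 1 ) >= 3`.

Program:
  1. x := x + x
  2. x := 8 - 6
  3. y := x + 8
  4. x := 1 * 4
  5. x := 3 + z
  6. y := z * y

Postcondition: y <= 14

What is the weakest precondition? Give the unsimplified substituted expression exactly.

post: y <= 14
stmt 6: y := z * y  -- replace 1 occurrence(s) of y with (z * y)
  => ( z * y ) <= 14
stmt 5: x := 3 + z  -- replace 0 occurrence(s) of x with (3 + z)
  => ( z * y ) <= 14
stmt 4: x := 1 * 4  -- replace 0 occurrence(s) of x with (1 * 4)
  => ( z * y ) <= 14
stmt 3: y := x + 8  -- replace 1 occurrence(s) of y with (x + 8)
  => ( z * ( x + 8 ) ) <= 14
stmt 2: x := 8 - 6  -- replace 1 occurrence(s) of x with (8 - 6)
  => ( z * ( ( 8 - 6 ) + 8 ) ) <= 14
stmt 1: x := x + x  -- replace 0 occurrence(s) of x with (x + x)
  => ( z * ( ( 8 - 6 ) + 8 ) ) <= 14

Answer: ( z * ( ( 8 - 6 ) + 8 ) ) <= 14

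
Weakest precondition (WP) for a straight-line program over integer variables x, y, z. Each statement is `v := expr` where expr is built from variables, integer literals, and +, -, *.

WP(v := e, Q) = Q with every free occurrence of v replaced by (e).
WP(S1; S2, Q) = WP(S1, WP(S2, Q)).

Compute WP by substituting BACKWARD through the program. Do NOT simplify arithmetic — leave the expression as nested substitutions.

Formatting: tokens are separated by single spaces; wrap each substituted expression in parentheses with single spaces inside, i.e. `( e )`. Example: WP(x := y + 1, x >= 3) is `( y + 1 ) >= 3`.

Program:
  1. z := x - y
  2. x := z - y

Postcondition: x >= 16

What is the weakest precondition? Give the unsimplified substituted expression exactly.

post: x >= 16
stmt 2: x := z - y  -- replace 1 occurrence(s) of x with (z - y)
  => ( z - y ) >= 16
stmt 1: z := x - y  -- replace 1 occurrence(s) of z with (x - y)
  => ( ( x - y ) - y ) >= 16

Answer: ( ( x - y ) - y ) >= 16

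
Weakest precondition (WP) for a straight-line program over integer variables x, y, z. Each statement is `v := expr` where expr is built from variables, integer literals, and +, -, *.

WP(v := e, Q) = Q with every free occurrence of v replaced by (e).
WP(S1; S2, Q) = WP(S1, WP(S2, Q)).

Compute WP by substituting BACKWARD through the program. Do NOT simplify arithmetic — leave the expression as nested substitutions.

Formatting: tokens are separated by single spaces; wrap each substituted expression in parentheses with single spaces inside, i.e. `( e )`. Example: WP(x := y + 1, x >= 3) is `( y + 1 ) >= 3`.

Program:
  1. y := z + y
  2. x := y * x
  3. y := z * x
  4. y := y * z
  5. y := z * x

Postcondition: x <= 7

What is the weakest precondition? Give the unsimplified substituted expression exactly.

Answer: ( ( z + y ) * x ) <= 7

Derivation:
post: x <= 7
stmt 5: y := z * x  -- replace 0 occurrence(s) of y with (z * x)
  => x <= 7
stmt 4: y := y * z  -- replace 0 occurrence(s) of y with (y * z)
  => x <= 7
stmt 3: y := z * x  -- replace 0 occurrence(s) of y with (z * x)
  => x <= 7
stmt 2: x := y * x  -- replace 1 occurrence(s) of x with (y * x)
  => ( y * x ) <= 7
stmt 1: y := z + y  -- replace 1 occurrence(s) of y with (z + y)
  => ( ( z + y ) * x ) <= 7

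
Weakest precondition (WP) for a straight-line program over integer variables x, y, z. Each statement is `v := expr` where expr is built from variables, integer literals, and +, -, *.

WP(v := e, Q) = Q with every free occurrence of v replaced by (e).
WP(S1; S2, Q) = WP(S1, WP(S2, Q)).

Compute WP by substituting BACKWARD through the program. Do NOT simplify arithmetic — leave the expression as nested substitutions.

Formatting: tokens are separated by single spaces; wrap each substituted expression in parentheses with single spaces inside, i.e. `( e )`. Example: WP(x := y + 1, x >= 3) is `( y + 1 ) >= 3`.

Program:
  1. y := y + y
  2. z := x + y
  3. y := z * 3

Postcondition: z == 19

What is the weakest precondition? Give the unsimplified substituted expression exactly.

post: z == 19
stmt 3: y := z * 3  -- replace 0 occurrence(s) of y with (z * 3)
  => z == 19
stmt 2: z := x + y  -- replace 1 occurrence(s) of z with (x + y)
  => ( x + y ) == 19
stmt 1: y := y + y  -- replace 1 occurrence(s) of y with (y + y)
  => ( x + ( y + y ) ) == 19

Answer: ( x + ( y + y ) ) == 19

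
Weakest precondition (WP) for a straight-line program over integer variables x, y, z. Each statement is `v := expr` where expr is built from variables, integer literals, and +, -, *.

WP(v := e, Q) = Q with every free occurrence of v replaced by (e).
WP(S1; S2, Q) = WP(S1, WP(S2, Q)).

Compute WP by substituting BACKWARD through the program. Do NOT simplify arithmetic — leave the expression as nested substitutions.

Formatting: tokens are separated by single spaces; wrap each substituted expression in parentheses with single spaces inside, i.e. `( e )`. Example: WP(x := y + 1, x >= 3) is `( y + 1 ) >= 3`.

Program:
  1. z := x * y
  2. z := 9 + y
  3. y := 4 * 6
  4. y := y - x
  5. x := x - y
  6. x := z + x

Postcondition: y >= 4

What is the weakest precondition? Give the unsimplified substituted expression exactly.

Answer: ( ( 4 * 6 ) - x ) >= 4

Derivation:
post: y >= 4
stmt 6: x := z + x  -- replace 0 occurrence(s) of x with (z + x)
  => y >= 4
stmt 5: x := x - y  -- replace 0 occurrence(s) of x with (x - y)
  => y >= 4
stmt 4: y := y - x  -- replace 1 occurrence(s) of y with (y - x)
  => ( y - x ) >= 4
stmt 3: y := 4 * 6  -- replace 1 occurrence(s) of y with (4 * 6)
  => ( ( 4 * 6 ) - x ) >= 4
stmt 2: z := 9 + y  -- replace 0 occurrence(s) of z with (9 + y)
  => ( ( 4 * 6 ) - x ) >= 4
stmt 1: z := x * y  -- replace 0 occurrence(s) of z with (x * y)
  => ( ( 4 * 6 ) - x ) >= 4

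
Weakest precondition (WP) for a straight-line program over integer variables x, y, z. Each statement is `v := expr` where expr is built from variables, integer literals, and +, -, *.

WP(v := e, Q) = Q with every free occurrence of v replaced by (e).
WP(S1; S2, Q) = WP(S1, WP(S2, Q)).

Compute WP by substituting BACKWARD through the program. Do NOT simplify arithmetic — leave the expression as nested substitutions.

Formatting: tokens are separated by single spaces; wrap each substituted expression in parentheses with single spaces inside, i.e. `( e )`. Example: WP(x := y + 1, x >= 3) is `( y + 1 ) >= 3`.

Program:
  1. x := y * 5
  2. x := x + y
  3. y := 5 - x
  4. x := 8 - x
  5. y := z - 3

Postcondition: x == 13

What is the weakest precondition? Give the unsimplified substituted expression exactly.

post: x == 13
stmt 5: y := z - 3  -- replace 0 occurrence(s) of y with (z - 3)
  => x == 13
stmt 4: x := 8 - x  -- replace 1 occurrence(s) of x with (8 - x)
  => ( 8 - x ) == 13
stmt 3: y := 5 - x  -- replace 0 occurrence(s) of y with (5 - x)
  => ( 8 - x ) == 13
stmt 2: x := x + y  -- replace 1 occurrence(s) of x with (x + y)
  => ( 8 - ( x + y ) ) == 13
stmt 1: x := y * 5  -- replace 1 occurrence(s) of x with (y * 5)
  => ( 8 - ( ( y * 5 ) + y ) ) == 13

Answer: ( 8 - ( ( y * 5 ) + y ) ) == 13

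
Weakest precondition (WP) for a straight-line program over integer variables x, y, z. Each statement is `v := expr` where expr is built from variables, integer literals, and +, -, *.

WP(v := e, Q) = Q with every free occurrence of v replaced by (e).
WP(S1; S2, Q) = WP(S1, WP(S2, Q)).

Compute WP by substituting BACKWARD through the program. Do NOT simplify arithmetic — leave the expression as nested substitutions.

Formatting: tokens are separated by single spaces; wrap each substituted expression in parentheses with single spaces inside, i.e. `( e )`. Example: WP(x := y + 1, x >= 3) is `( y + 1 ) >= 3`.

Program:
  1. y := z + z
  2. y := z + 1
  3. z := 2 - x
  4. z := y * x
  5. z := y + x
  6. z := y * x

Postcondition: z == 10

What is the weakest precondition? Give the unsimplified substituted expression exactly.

Answer: ( ( z + 1 ) * x ) == 10

Derivation:
post: z == 10
stmt 6: z := y * x  -- replace 1 occurrence(s) of z with (y * x)
  => ( y * x ) == 10
stmt 5: z := y + x  -- replace 0 occurrence(s) of z with (y + x)
  => ( y * x ) == 10
stmt 4: z := y * x  -- replace 0 occurrence(s) of z with (y * x)
  => ( y * x ) == 10
stmt 3: z := 2 - x  -- replace 0 occurrence(s) of z with (2 - x)
  => ( y * x ) == 10
stmt 2: y := z + 1  -- replace 1 occurrence(s) of y with (z + 1)
  => ( ( z + 1 ) * x ) == 10
stmt 1: y := z + z  -- replace 0 occurrence(s) of y with (z + z)
  => ( ( z + 1 ) * x ) == 10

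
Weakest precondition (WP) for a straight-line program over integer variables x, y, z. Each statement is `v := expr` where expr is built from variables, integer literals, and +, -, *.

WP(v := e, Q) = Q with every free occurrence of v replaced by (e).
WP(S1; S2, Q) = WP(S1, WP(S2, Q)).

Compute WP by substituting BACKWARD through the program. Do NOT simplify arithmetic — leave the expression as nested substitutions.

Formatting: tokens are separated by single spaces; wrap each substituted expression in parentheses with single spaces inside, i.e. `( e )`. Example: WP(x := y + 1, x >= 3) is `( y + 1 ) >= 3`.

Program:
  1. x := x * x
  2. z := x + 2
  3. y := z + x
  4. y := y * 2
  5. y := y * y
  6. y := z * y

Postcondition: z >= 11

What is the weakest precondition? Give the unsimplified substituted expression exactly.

post: z >= 11
stmt 6: y := z * y  -- replace 0 occurrence(s) of y with (z * y)
  => z >= 11
stmt 5: y := y * y  -- replace 0 occurrence(s) of y with (y * y)
  => z >= 11
stmt 4: y := y * 2  -- replace 0 occurrence(s) of y with (y * 2)
  => z >= 11
stmt 3: y := z + x  -- replace 0 occurrence(s) of y with (z + x)
  => z >= 11
stmt 2: z := x + 2  -- replace 1 occurrence(s) of z with (x + 2)
  => ( x + 2 ) >= 11
stmt 1: x := x * x  -- replace 1 occurrence(s) of x with (x * x)
  => ( ( x * x ) + 2 ) >= 11

Answer: ( ( x * x ) + 2 ) >= 11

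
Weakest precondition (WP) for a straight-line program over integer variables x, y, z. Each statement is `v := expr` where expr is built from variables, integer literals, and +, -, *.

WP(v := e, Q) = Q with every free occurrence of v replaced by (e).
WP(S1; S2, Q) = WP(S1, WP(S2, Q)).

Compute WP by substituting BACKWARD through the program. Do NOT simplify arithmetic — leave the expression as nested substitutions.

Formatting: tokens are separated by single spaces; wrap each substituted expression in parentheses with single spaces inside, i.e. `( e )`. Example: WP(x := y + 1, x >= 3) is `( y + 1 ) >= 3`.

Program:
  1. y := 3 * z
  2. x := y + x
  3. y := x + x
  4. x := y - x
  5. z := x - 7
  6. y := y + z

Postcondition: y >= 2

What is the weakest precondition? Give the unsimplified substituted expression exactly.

Answer: ( ( ( ( 3 * z ) + x ) + ( ( 3 * z ) + x ) ) + ( ( ( ( ( 3 * z ) + x ) + ( ( 3 * z ) + x ) ) - ( ( 3 * z ) + x ) ) - 7 ) ) >= 2

Derivation:
post: y >= 2
stmt 6: y := y + z  -- replace 1 occurrence(s) of y with (y + z)
  => ( y + z ) >= 2
stmt 5: z := x - 7  -- replace 1 occurrence(s) of z with (x - 7)
  => ( y + ( x - 7 ) ) >= 2
stmt 4: x := y - x  -- replace 1 occurrence(s) of x with (y - x)
  => ( y + ( ( y - x ) - 7 ) ) >= 2
stmt 3: y := x + x  -- replace 2 occurrence(s) of y with (x + x)
  => ( ( x + x ) + ( ( ( x + x ) - x ) - 7 ) ) >= 2
stmt 2: x := y + x  -- replace 5 occurrence(s) of x with (y + x)
  => ( ( ( y + x ) + ( y + x ) ) + ( ( ( ( y + x ) + ( y + x ) ) - ( y + x ) ) - 7 ) ) >= 2
stmt 1: y := 3 * z  -- replace 5 occurrence(s) of y with (3 * z)
  => ( ( ( ( 3 * z ) + x ) + ( ( 3 * z ) + x ) ) + ( ( ( ( ( 3 * z ) + x ) + ( ( 3 * z ) + x ) ) - ( ( 3 * z ) + x ) ) - 7 ) ) >= 2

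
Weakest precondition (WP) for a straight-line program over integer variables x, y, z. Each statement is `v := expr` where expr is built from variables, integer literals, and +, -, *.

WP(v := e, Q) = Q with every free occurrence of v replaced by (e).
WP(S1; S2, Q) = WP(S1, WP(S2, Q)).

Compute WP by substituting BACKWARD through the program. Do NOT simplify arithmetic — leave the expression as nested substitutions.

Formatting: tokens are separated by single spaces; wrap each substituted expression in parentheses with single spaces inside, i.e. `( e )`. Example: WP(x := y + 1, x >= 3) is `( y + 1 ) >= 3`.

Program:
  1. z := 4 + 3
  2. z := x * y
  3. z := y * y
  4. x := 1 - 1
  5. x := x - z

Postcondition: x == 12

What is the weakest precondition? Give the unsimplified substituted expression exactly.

Answer: ( ( 1 - 1 ) - ( y * y ) ) == 12

Derivation:
post: x == 12
stmt 5: x := x - z  -- replace 1 occurrence(s) of x with (x - z)
  => ( x - z ) == 12
stmt 4: x := 1 - 1  -- replace 1 occurrence(s) of x with (1 - 1)
  => ( ( 1 - 1 ) - z ) == 12
stmt 3: z := y * y  -- replace 1 occurrence(s) of z with (y * y)
  => ( ( 1 - 1 ) - ( y * y ) ) == 12
stmt 2: z := x * y  -- replace 0 occurrence(s) of z with (x * y)
  => ( ( 1 - 1 ) - ( y * y ) ) == 12
stmt 1: z := 4 + 3  -- replace 0 occurrence(s) of z with (4 + 3)
  => ( ( 1 - 1 ) - ( y * y ) ) == 12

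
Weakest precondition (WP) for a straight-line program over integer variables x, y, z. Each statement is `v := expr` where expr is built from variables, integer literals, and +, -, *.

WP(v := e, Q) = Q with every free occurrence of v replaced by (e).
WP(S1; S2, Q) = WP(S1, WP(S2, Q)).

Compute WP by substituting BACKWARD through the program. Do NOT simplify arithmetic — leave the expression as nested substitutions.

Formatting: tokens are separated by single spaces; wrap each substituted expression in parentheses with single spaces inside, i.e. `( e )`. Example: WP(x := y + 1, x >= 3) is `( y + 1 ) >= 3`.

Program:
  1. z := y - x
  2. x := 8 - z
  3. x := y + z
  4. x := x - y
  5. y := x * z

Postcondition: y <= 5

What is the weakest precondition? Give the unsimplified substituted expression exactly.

post: y <= 5
stmt 5: y := x * z  -- replace 1 occurrence(s) of y with (x * z)
  => ( x * z ) <= 5
stmt 4: x := x - y  -- replace 1 occurrence(s) of x with (x - y)
  => ( ( x - y ) * z ) <= 5
stmt 3: x := y + z  -- replace 1 occurrence(s) of x with (y + z)
  => ( ( ( y + z ) - y ) * z ) <= 5
stmt 2: x := 8 - z  -- replace 0 occurrence(s) of x with (8 - z)
  => ( ( ( y + z ) - y ) * z ) <= 5
stmt 1: z := y - x  -- replace 2 occurrence(s) of z with (y - x)
  => ( ( ( y + ( y - x ) ) - y ) * ( y - x ) ) <= 5

Answer: ( ( ( y + ( y - x ) ) - y ) * ( y - x ) ) <= 5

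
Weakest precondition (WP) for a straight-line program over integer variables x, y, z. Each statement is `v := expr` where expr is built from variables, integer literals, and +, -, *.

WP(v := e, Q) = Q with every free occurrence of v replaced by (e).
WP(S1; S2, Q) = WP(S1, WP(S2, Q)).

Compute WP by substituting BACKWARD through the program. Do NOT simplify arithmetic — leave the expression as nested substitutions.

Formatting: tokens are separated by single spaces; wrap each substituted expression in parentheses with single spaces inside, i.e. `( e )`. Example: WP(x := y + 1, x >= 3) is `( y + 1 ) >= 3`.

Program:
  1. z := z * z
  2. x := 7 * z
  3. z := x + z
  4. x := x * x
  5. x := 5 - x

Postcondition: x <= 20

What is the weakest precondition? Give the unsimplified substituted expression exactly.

post: x <= 20
stmt 5: x := 5 - x  -- replace 1 occurrence(s) of x with (5 - x)
  => ( 5 - x ) <= 20
stmt 4: x := x * x  -- replace 1 occurrence(s) of x with (x * x)
  => ( 5 - ( x * x ) ) <= 20
stmt 3: z := x + z  -- replace 0 occurrence(s) of z with (x + z)
  => ( 5 - ( x * x ) ) <= 20
stmt 2: x := 7 * z  -- replace 2 occurrence(s) of x with (7 * z)
  => ( 5 - ( ( 7 * z ) * ( 7 * z ) ) ) <= 20
stmt 1: z := z * z  -- replace 2 occurrence(s) of z with (z * z)
  => ( 5 - ( ( 7 * ( z * z ) ) * ( 7 * ( z * z ) ) ) ) <= 20

Answer: ( 5 - ( ( 7 * ( z * z ) ) * ( 7 * ( z * z ) ) ) ) <= 20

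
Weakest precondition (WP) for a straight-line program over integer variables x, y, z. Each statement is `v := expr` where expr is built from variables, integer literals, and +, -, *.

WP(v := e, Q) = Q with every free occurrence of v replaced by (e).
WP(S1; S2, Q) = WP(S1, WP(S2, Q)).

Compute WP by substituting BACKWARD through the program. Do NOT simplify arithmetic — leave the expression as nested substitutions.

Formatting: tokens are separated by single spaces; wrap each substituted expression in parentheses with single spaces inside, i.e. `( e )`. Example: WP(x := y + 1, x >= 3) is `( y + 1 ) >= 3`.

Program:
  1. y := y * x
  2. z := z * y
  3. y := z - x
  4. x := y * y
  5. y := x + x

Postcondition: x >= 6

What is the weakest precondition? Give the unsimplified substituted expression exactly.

post: x >= 6
stmt 5: y := x + x  -- replace 0 occurrence(s) of y with (x + x)
  => x >= 6
stmt 4: x := y * y  -- replace 1 occurrence(s) of x with (y * y)
  => ( y * y ) >= 6
stmt 3: y := z - x  -- replace 2 occurrence(s) of y with (z - x)
  => ( ( z - x ) * ( z - x ) ) >= 6
stmt 2: z := z * y  -- replace 2 occurrence(s) of z with (z * y)
  => ( ( ( z * y ) - x ) * ( ( z * y ) - x ) ) >= 6
stmt 1: y := y * x  -- replace 2 occurrence(s) of y with (y * x)
  => ( ( ( z * ( y * x ) ) - x ) * ( ( z * ( y * x ) ) - x ) ) >= 6

Answer: ( ( ( z * ( y * x ) ) - x ) * ( ( z * ( y * x ) ) - x ) ) >= 6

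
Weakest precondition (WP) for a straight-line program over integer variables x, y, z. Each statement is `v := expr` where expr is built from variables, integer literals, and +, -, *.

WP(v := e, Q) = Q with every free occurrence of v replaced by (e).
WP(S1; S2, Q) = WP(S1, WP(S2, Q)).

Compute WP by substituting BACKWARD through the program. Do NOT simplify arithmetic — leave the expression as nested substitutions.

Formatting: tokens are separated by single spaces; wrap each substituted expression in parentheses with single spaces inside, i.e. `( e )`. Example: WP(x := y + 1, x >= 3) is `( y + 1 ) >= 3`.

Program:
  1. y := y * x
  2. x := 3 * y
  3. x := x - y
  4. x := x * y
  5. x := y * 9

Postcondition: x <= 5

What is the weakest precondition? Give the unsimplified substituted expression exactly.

post: x <= 5
stmt 5: x := y * 9  -- replace 1 occurrence(s) of x with (y * 9)
  => ( y * 9 ) <= 5
stmt 4: x := x * y  -- replace 0 occurrence(s) of x with (x * y)
  => ( y * 9 ) <= 5
stmt 3: x := x - y  -- replace 0 occurrence(s) of x with (x - y)
  => ( y * 9 ) <= 5
stmt 2: x := 3 * y  -- replace 0 occurrence(s) of x with (3 * y)
  => ( y * 9 ) <= 5
stmt 1: y := y * x  -- replace 1 occurrence(s) of y with (y * x)
  => ( ( y * x ) * 9 ) <= 5

Answer: ( ( y * x ) * 9 ) <= 5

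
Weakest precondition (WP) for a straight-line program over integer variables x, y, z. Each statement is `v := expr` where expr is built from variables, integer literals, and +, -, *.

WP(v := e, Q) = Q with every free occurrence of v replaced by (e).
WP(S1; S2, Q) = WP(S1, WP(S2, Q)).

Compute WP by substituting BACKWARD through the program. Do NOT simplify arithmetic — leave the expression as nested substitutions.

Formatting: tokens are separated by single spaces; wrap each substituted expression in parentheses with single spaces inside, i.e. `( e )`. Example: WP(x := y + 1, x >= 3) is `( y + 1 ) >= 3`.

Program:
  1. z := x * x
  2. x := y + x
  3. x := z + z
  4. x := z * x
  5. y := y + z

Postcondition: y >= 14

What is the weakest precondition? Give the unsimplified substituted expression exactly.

post: y >= 14
stmt 5: y := y + z  -- replace 1 occurrence(s) of y with (y + z)
  => ( y + z ) >= 14
stmt 4: x := z * x  -- replace 0 occurrence(s) of x with (z * x)
  => ( y + z ) >= 14
stmt 3: x := z + z  -- replace 0 occurrence(s) of x with (z + z)
  => ( y + z ) >= 14
stmt 2: x := y + x  -- replace 0 occurrence(s) of x with (y + x)
  => ( y + z ) >= 14
stmt 1: z := x * x  -- replace 1 occurrence(s) of z with (x * x)
  => ( y + ( x * x ) ) >= 14

Answer: ( y + ( x * x ) ) >= 14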